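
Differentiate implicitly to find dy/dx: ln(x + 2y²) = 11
Take d/dx of both sides. Since y is implicitly a function of x, the chain rule attaches a y' = dy/dx factor whenever we differentiate through y.

Set F(x, y) = (left side) − (right side), so the curve is F = 0. Differentiating each term of F:
  d/dx[ln(x + 2y^2)] = (4y·y' + 1)/(x + 2y^2)
  d/dx[-11] = 0

Collecting, the y'-free part is the partial derivative in x and the y' coefficient is the partial derivative in y:
  ∂F/∂x = 1/(x + 2y^2)
  ∂F/∂y = 4y/(x + 2y^2)

so d/dx[F(x, y(x))] = ∂F/∂x + (∂F/∂y)·y' = 0. Rearranging,
  dy/dx = -(∂F/∂x)/(∂F/∂y) = -(1/(x + 2y^2))/(4y/(x + 2y^2)) = -1/(4y)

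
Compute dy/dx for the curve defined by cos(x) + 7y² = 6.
Differentiate both sides with respect to x, treating y as y(x). By the chain rule, any term containing y contributes a factor of y' = dy/dx when we differentiate it.

Move every term to one side and write the relation as F(x, y) = 0. Term by term,
  d/dx[7y^2] = 14y·y'
  d/dx[cos(x)] = -sin(x)
  d/dx[-6] = 0

The pieces without y' make up ∂F/∂x and the coefficient of y' is ∂F/∂y:
  ∂F/∂x = -sin(x),
  ∂F/∂y = 14y.

Since d/dx[F] = ∂F/∂x + (∂F/∂y)·y' = 0, solve for y':
  (∂F/∂y)·y' = -∂F/∂x
  dy/dx = -(∂F/∂x)/(∂F/∂y) = -(-sin(x))/(14y) = sin(x)/(14y)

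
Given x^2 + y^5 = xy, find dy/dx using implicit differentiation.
Differentiate the relation implicitly: treat y = y(x) and apply the chain rule, so every y-derivative picks up a y' = dy/dx factor.

With everything moved to the left-hand side, differentiate term by term:
  d/dx[x^2] = 2x
  d/dx[-xy] = -x·y' - y
  d/dx[y^5] = 5y^4·y'

Separating the contributions that come from x directly and those that come through y:
  without y':      2x - y
  multiplying y':  -x + 5y^4

so (2x - y) + (-x + 5y^4)·y' = 0, and therefore
  dy/dx = -(2x - y)/(-x + 5y^4) = (2x - y)/(x - 5y^4)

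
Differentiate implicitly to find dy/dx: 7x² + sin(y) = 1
Apply d/dx to both sides, remembering that y depends on x. Each occurrence of y therefore brings in a y' = dy/dx via the chain rule.

With F(x, y) equal to the left-hand side minus the right, differentiate F term by term:
  d/dx[7x^2] = 14x
  d/dx[sin(y)] = y'·cos(y)
  d/dx[-1] = 0
Adding these up, d/dx[F] = 0 becomes
  (14x) + (cos(y))·y' = 0,
so isolating y',
  dy/dx = -(14x)/(cos(y)) = -14x/cos(y)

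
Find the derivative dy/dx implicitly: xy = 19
Differentiate the relation implicitly: treat y = y(x) and apply the chain rule, so every y-derivative picks up a y' = dy/dx factor.

With everything moved to the left-hand side, differentiate term by term:
  d/dx[xy] = x·y' + y
  d/dx[-19] = 0

Separating the contributions that come from x directly and those that come through y:
  without y':      y
  multiplying y':  x

so (y) + (x)·y' = 0, and therefore
  dy/dx = -(y)/(x) = -y/x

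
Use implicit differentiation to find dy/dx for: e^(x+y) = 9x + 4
Apply d/dx to both sides, remembering that y depends on x. Each occurrence of y therefore brings in a y' = dy/dx via the chain rule.

With F(x, y) equal to the left-hand side minus the right, differentiate F term by term:
  d/dx[-9x] = -9
  d/dx[e^(x + y)] = (y' + 1)·e^(x + y)
  d/dx[-4] = 0
Adding these up, d/dx[F] = 0 becomes
  (e^(x + y) - 9) + (e^(x + y))·y' = 0,
so isolating y',
  dy/dx = -(e^(x + y) - 9)/(e^(x + y)) = 9e^(-x - y) - 1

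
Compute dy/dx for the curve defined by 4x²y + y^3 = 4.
Apply d/dx to both sides, remembering that y depends on x. Each occurrence of y therefore brings in a y' = dy/dx via the chain rule.

With F(x, y) equal to the left-hand side minus the right, differentiate F term by term:
  d/dx[4x^2y] = 4x^2·y' + 8xy
  d/dx[y^3] = 3y^2·y'
  d/dx[-4] = 0
Adding these up, d/dx[F] = 0 becomes
  (8xy) + (4x^2 + 3y^2)·y' = 0,
so isolating y',
  dy/dx = -(8xy)/(4x^2 + 3y^2) = -8xy/(4x^2 + 3y^2)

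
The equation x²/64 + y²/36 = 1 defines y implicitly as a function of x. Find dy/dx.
Differentiate the relation implicitly: treat y = y(x) and apply the chain rule, so every y-derivative picks up a y' = dy/dx factor.

With everything moved to the left-hand side, differentiate term by term:
  d/dx[x^2/64] = x/32
  d/dx[y^2/36] = y·y'/18
  d/dx[-1] = 0

Separating the contributions that come from x directly and those that come through y:
  without y':      x/32
  multiplying y':  y/18

so (x/32) + (y/18)·y' = 0, and therefore
  dy/dx = -(x/32)/(y/18) = -9x/(16y)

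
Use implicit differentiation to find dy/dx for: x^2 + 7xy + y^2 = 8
Differentiate both sides with respect to x, treating y as y(x). By the chain rule, any term containing y contributes a factor of y' = dy/dx when we differentiate it.

Move every term to one side and write the relation as F(x, y) = 0. Term by term,
  d/dx[x^2] = 2x
  d/dx[7xy] = 7x·y' + 7y
  d/dx[y^2] = 2y·y'
  d/dx[-8] = 0

The pieces without y' make up ∂F/∂x and the coefficient of y' is ∂F/∂y:
  ∂F/∂x = 2x + 7y,
  ∂F/∂y = 7x + 2y.

Since d/dx[F] = ∂F/∂x + (∂F/∂y)·y' = 0, solve for y':
  (∂F/∂y)·y' = -∂F/∂x
  dy/dx = -(∂F/∂x)/(∂F/∂y) = -(2x + 7y)/(7x + 2y) = (-2x - 7y)/(7x + 2y)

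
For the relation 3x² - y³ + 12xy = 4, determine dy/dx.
Differentiate the relation implicitly: treat y = y(x) and apply the chain rule, so every y-derivative picks up a y' = dy/dx factor.

With everything moved to the left-hand side, differentiate term by term:
  d/dx[3x^2] = 6x
  d/dx[12xy] = 12x·y' + 12y
  d/dx[-y^3] = -3y^2·y'
  d/dx[-4] = 0

Separating the contributions that come from x directly and those that come through y:
  without y':      6x + 12y
  multiplying y':  12x - 3y^2

so (6x + 12y) + (12x - 3y^2)·y' = 0, and therefore
  dy/dx = -(6x + 12y)/(12x - 3y^2) = 2(-x - 2y)/(4x - y^2)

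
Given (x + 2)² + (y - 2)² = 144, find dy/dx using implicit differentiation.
Differentiate the relation implicitly: treat y = y(x) and apply the chain rule, so every y-derivative picks up a y' = dy/dx factor.

With everything moved to the left-hand side, differentiate term by term:
  d/dx[(x + 2)^2] = 2x + 4
  d/dx[(y - 2)^2] = 2·y'(y - 2)
  d/dx[-144] = 0

Separating the contributions that come from x directly and those that come through y:
  without y':      2x + 4
  multiplying y':  2y - 4

so (2x + 4) + (2y - 4)·y' = 0, and therefore
  dy/dx = -(2x + 4)/(2y - 4) = (-x - 2)/(y - 2)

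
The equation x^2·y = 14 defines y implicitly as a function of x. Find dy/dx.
Differentiate both sides with respect to x, treating y as y(x). By the chain rule, any term containing y contributes a factor of y' = dy/dx when we differentiate it.

Move every term to one side and write the relation as F(x, y) = 0. Term by term,
  d/dx[x^2y] = x^2·y' + 2xy
  d/dx[-14] = 0

The pieces without y' make up ∂F/∂x and the coefficient of y' is ∂F/∂y:
  ∂F/∂x = 2xy,
  ∂F/∂y = x^2.

Since d/dx[F] = ∂F/∂x + (∂F/∂y)·y' = 0, solve for y':
  (∂F/∂y)·y' = -∂F/∂x
  dy/dx = -(∂F/∂x)/(∂F/∂y) = -(2xy)/(x^2) = -2y/x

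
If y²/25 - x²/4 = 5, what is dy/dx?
Differentiate both sides with respect to x, treating y as y(x). By the chain rule, any term containing y contributes a factor of y' = dy/dx when we differentiate it.

Move every term to one side and write the relation as F(x, y) = 0. Term by term,
  d/dx[-x^2/4] = -x/2
  d/dx[y^2/25] = 2y·y'/25
  d/dx[-5] = 0

The pieces without y' make up ∂F/∂x and the coefficient of y' is ∂F/∂y:
  ∂F/∂x = -x/2,
  ∂F/∂y = 2y/25.

Since d/dx[F] = ∂F/∂x + (∂F/∂y)·y' = 0, solve for y':
  (∂F/∂y)·y' = -∂F/∂x
  dy/dx = -(∂F/∂x)/(∂F/∂y) = -(-x/2)/(2y/25) = 25x/(4y)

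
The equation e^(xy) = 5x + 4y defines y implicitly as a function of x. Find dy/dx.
Take d/dx of both sides. Since y is implicitly a function of x, the chain rule attaches a y' = dy/dx factor whenever we differentiate through y.

Set F(x, y) = (left side) − (right side), so the curve is F = 0. Differentiating each term of F:
  d/dx[-5x] = -5
  d/dx[-4y] = -4·y'
  d/dx[e^(xy)] = (x·y' + y)·e^(xy)

Collecting, the y'-free part is the partial derivative in x and the y' coefficient is the partial derivative in y:
  ∂F/∂x = y·e^(xy) - 5
  ∂F/∂y = x·e^(xy) - 4

so d/dx[F(x, y(x))] = ∂F/∂x + (∂F/∂y)·y' = 0. Rearranging,
  dy/dx = -(∂F/∂x)/(∂F/∂y) = -(y·e^(xy) - 5)/(x·e^(xy) - 4) = (-y·e^(xy) + 5)/(x·e^(xy) - 4)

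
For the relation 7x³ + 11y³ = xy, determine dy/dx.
Take d/dx of both sides. Since y is implicitly a function of x, the chain rule attaches a y' = dy/dx factor whenever we differentiate through y.

Set F(x, y) = (left side) − (right side), so the curve is F = 0. Differentiating each term of F:
  d/dx[7x^3] = 21x^2
  d/dx[-xy] = -x·y' - y
  d/dx[11y^3] = 33y^2·y'

Collecting, the y'-free part is the partial derivative in x and the y' coefficient is the partial derivative in y:
  ∂F/∂x = 21x^2 - y
  ∂F/∂y = -x + 33y^2

so d/dx[F(x, y(x))] = ∂F/∂x + (∂F/∂y)·y' = 0. Rearranging,
  dy/dx = -(∂F/∂x)/(∂F/∂y) = -(21x^2 - y)/(-x + 33y^2) = (21x^2 - y)/(x - 33y^2)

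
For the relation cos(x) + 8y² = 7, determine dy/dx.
Apply d/dx to both sides, remembering that y depends on x. Each occurrence of y therefore brings in a y' = dy/dx via the chain rule.

With F(x, y) equal to the left-hand side minus the right, differentiate F term by term:
  d/dx[8y^2] = 16y·y'
  d/dx[cos(x)] = -sin(x)
  d/dx[-7] = 0
Adding these up, d/dx[F] = 0 becomes
  (-sin(x)) + (16y)·y' = 0,
so isolating y',
  dy/dx = -(-sin(x))/(16y) = sin(x)/(16y)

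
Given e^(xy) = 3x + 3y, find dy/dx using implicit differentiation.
Differentiate both sides with respect to x, treating y as y(x). By the chain rule, any term containing y contributes a factor of y' = dy/dx when we differentiate it.

Move every term to one side and write the relation as F(x, y) = 0. Term by term,
  d/dx[-3x] = -3
  d/dx[-3y] = -3·y'
  d/dx[e^(xy)] = (x·y' + y)·e^(xy)

The pieces without y' make up ∂F/∂x and the coefficient of y' is ∂F/∂y:
  ∂F/∂x = y·e^(xy) - 3,
  ∂F/∂y = x·e^(xy) - 3.

Since d/dx[F] = ∂F/∂x + (∂F/∂y)·y' = 0, solve for y':
  (∂F/∂y)·y' = -∂F/∂x
  dy/dx = -(∂F/∂x)/(∂F/∂y) = -(y·e^(xy) - 3)/(x·e^(xy) - 3) = (-y·e^(xy) + 3)/(x·e^(xy) - 3)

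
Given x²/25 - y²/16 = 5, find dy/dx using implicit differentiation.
Take d/dx of both sides. Since y is implicitly a function of x, the chain rule attaches a y' = dy/dx factor whenever we differentiate through y.

Set F(x, y) = (left side) − (right side), so the curve is F = 0. Differentiating each term of F:
  d/dx[x^2/25] = 2x/25
  d/dx[-y^2/16] = -y·y'/8
  d/dx[-5] = 0

Collecting, the y'-free part is the partial derivative in x and the y' coefficient is the partial derivative in y:
  ∂F/∂x = 2x/25
  ∂F/∂y = -y/8

so d/dx[F(x, y(x))] = ∂F/∂x + (∂F/∂y)·y' = 0. Rearranging,
  dy/dx = -(∂F/∂x)/(∂F/∂y) = -(2x/25)/(-y/8) = 16x/(25y)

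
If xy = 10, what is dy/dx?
Take d/dx of both sides. Since y is implicitly a function of x, the chain rule attaches a y' = dy/dx factor whenever we differentiate through y.

Set F(x, y) = (left side) − (right side), so the curve is F = 0. Differentiating each term of F:
  d/dx[xy] = x·y' + y
  d/dx[-10] = 0

Collecting, the y'-free part is the partial derivative in x and the y' coefficient is the partial derivative in y:
  ∂F/∂x = y
  ∂F/∂y = x

so d/dx[F(x, y(x))] = ∂F/∂x + (∂F/∂y)·y' = 0. Rearranging,
  dy/dx = -(∂F/∂x)/(∂F/∂y) = -(y)/(x) = -y/x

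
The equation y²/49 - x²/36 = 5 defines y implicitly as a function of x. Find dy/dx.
Differentiate both sides with respect to x, treating y as y(x). By the chain rule, any term containing y contributes a factor of y' = dy/dx when we differentiate it.

Move every term to one side and write the relation as F(x, y) = 0. Term by term,
  d/dx[-x^2/36] = -x/18
  d/dx[y^2/49] = 2y·y'/49
  d/dx[-5] = 0

The pieces without y' make up ∂F/∂x and the coefficient of y' is ∂F/∂y:
  ∂F/∂x = -x/18,
  ∂F/∂y = 2y/49.

Since d/dx[F] = ∂F/∂x + (∂F/∂y)·y' = 0, solve for y':
  (∂F/∂y)·y' = -∂F/∂x
  dy/dx = -(∂F/∂x)/(∂F/∂y) = -(-x/18)/(2y/49) = 49x/(36y)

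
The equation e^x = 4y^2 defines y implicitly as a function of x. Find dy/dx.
Take d/dx of both sides. Since y is implicitly a function of x, the chain rule attaches a y' = dy/dx factor whenever we differentiate through y.

Set F(x, y) = (left side) − (right side), so the curve is F = 0. Differentiating each term of F:
  d/dx[-4y^2] = -8y·y'
  d/dx[e^(x)] = e^(x)

Collecting, the y'-free part is the partial derivative in x and the y' coefficient is the partial derivative in y:
  ∂F/∂x = e^(x)
  ∂F/∂y = -8y

so d/dx[F(x, y(x))] = ∂F/∂x + (∂F/∂y)·y' = 0. Rearranging,
  dy/dx = -(∂F/∂x)/(∂F/∂y) = -(e^(x))/(-8y) = e^(x)/(8y)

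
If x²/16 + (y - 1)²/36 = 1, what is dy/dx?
Take d/dx of both sides. Since y is implicitly a function of x, the chain rule attaches a y' = dy/dx factor whenever we differentiate through y.

Set F(x, y) = (left side) − (right side), so the curve is F = 0. Differentiating each term of F:
  d/dx[x^2/16] = x/8
  d/dx[(y - 1)^2/36] = y'(y - 1)/18
  d/dx[-1] = 0

Collecting, the y'-free part is the partial derivative in x and the y' coefficient is the partial derivative in y:
  ∂F/∂x = x/8
  ∂F/∂y = y/18 - 1/18

so d/dx[F(x, y(x))] = ∂F/∂x + (∂F/∂y)·y' = 0. Rearranging,
  dy/dx = -(∂F/∂x)/(∂F/∂y) = -(x/8)/(y/18 - 1/18)
        = -(x/8)/((y - 1)/18) = -9x/(4y - 4)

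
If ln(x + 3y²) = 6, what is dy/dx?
Differentiate the relation implicitly: treat y = y(x) and apply the chain rule, so every y-derivative picks up a y' = dy/dx factor.

With everything moved to the left-hand side, differentiate term by term:
  d/dx[ln(x + 3y^2)] = (6y·y' + 1)/(x + 3y^2)
  d/dx[-6] = 0

Separating the contributions that come from x directly and those that come through y:
  without y':      1/(x + 3y^2)
  multiplying y':  6y/(x + 3y^2)

so (1/(x + 3y^2)) + (6y/(x + 3y^2))·y' = 0, and therefore
  dy/dx = -(1/(x + 3y^2))/(6y/(x + 3y^2)) = -1/(6y)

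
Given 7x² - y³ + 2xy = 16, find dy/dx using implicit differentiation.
Differentiate both sides with respect to x, treating y as y(x). By the chain rule, any term containing y contributes a factor of y' = dy/dx when we differentiate it.

Move every term to one side and write the relation as F(x, y) = 0. Term by term,
  d/dx[7x^2] = 14x
  d/dx[2xy] = 2x·y' + 2y
  d/dx[-y^3] = -3y^2·y'
  d/dx[-16] = 0

The pieces without y' make up ∂F/∂x and the coefficient of y' is ∂F/∂y:
  ∂F/∂x = 14x + 2y,
  ∂F/∂y = 2x - 3y^2.

Since d/dx[F] = ∂F/∂x + (∂F/∂y)·y' = 0, solve for y':
  (∂F/∂y)·y' = -∂F/∂x
  dy/dx = -(∂F/∂x)/(∂F/∂y) = -(14x + 2y)/(2x - 3y^2) = 2(-7x - y)/(2x - 3y^2)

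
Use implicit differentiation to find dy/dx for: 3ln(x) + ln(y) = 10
Take d/dx of both sides. Since y is implicitly a function of x, the chain rule attaches a y' = dy/dx factor whenever we differentiate through y.

Set F(x, y) = (left side) − (right side), so the curve is F = 0. Differentiating each term of F:
  d/dx[3ln(x)] = 3/x
  d/dx[ln(y)] = y'/y
  d/dx[-10] = 0

Collecting, the y'-free part is the partial derivative in x and the y' coefficient is the partial derivative in y:
  ∂F/∂x = 3/x
  ∂F/∂y = 1/y

so d/dx[F(x, y(x))] = ∂F/∂x + (∂F/∂y)·y' = 0. Rearranging,
  dy/dx = -(∂F/∂x)/(∂F/∂y) = -(3/x)/(1/y) = -3y/x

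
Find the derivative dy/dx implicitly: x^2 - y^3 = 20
Differentiate both sides with respect to x, treating y as y(x). By the chain rule, any term containing y contributes a factor of y' = dy/dx when we differentiate it.

Move every term to one side and write the relation as F(x, y) = 0. Term by term,
  d/dx[x^2] = 2x
  d/dx[-y^3] = -3y^2·y'
  d/dx[-20] = 0

The pieces without y' make up ∂F/∂x and the coefficient of y' is ∂F/∂y:
  ∂F/∂x = 2x,
  ∂F/∂y = -3y^2.

Since d/dx[F] = ∂F/∂x + (∂F/∂y)·y' = 0, solve for y':
  (∂F/∂y)·y' = -∂F/∂x
  dy/dx = -(∂F/∂x)/(∂F/∂y) = -(2x)/(-3y^2) = 2x/(3y^2)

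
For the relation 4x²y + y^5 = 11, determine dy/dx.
Apply d/dx to both sides, remembering that y depends on x. Each occurrence of y therefore brings in a y' = dy/dx via the chain rule.

With F(x, y) equal to the left-hand side minus the right, differentiate F term by term:
  d/dx[4x^2y] = 4x^2·y' + 8xy
  d/dx[y^5] = 5y^4·y'
  d/dx[-11] = 0
Adding these up, d/dx[F] = 0 becomes
  (8xy) + (4x^2 + 5y^4)·y' = 0,
so isolating y',
  dy/dx = -(8xy)/(4x^2 + 5y^4) = -8xy/(4x^2 + 5y^4)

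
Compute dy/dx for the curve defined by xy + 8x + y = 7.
Apply d/dx to both sides, remembering that y depends on x. Each occurrence of y therefore brings in a y' = dy/dx via the chain rule.

With F(x, y) equal to the left-hand side minus the right, differentiate F term by term:
  d/dx[xy] = x·y' + y
  d/dx[8x] = 8
  d/dx[y] = y'
  d/dx[-7] = 0
Adding these up, d/dx[F] = 0 becomes
  (y + 8) + (x + 1)·y' = 0,
so isolating y',
  dy/dx = -(y + 8)/(x + 1) = (-y - 8)/(x + 1)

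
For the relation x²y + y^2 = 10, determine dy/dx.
Differentiate both sides with respect to x, treating y as y(x). By the chain rule, any term containing y contributes a factor of y' = dy/dx when we differentiate it.

Move every term to one side and write the relation as F(x, y) = 0. Term by term,
  d/dx[x^2y] = x^2·y' + 2xy
  d/dx[y^2] = 2y·y'
  d/dx[-10] = 0

The pieces without y' make up ∂F/∂x and the coefficient of y' is ∂F/∂y:
  ∂F/∂x = 2xy,
  ∂F/∂y = x^2 + 2y.

Since d/dx[F] = ∂F/∂x + (∂F/∂y)·y' = 0, solve for y':
  (∂F/∂y)·y' = -∂F/∂x
  dy/dx = -(∂F/∂x)/(∂F/∂y) = -(2xy)/(x^2 + 2y) = -2xy/(x^2 + 2y)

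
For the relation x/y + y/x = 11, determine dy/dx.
Apply d/dx to both sides, remembering that y depends on x. Each occurrence of y therefore brings in a y' = dy/dx via the chain rule.

With F(x, y) equal to the left-hand side minus the right, differentiate F term by term:
  d/dx[x/y] = -x·y'/y^2 + 1/y
  d/dx[y/x] = y'/x - y/x^2
  d/dx[-11] = 0
Adding these up, d/dx[F] = 0 becomes
  (1/y - y/x^2) + (-x/y^2 + 1/x)·y' = 0,
so isolating y',
  dy/dx = -(1/y - y/x^2)/(-x/y^2 + 1/x)
        = -((x - y)(x + y)/(x^2y))/(-(x - y)(x + y)/(xy^2)) = y/x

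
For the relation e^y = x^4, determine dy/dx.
Differentiate the relation implicitly: treat y = y(x) and apply the chain rule, so every y-derivative picks up a y' = dy/dx factor.

With everything moved to the left-hand side, differentiate term by term:
  d/dx[-x^4] = -4x^3
  d/dx[e^(y)] = y'·e^(y)

Separating the contributions that come from x directly and those that come through y:
  without y':      -4x^3
  multiplying y':  e^(y)

so (-4x^3) + (e^(y))·y' = 0, and therefore
  dy/dx = -(-4x^3)/(e^(y)) = 4x^3e^(-y)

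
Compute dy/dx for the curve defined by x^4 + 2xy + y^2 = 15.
Apply d/dx to both sides, remembering that y depends on x. Each occurrence of y therefore brings in a y' = dy/dx via the chain rule.

With F(x, y) equal to the left-hand side minus the right, differentiate F term by term:
  d/dx[x^4] = 4x^3
  d/dx[2xy] = 2x·y' + 2y
  d/dx[y^2] = 2y·y'
  d/dx[-15] = 0
Adding these up, d/dx[F] = 0 becomes
  (4x^3 + 2y) + (2x + 2y)·y' = 0,
so isolating y',
  dy/dx = -(4x^3 + 2y)/(2x + 2y) = (-2x^3 - y)/(x + y)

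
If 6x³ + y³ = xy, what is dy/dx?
Apply d/dx to both sides, remembering that y depends on x. Each occurrence of y therefore brings in a y' = dy/dx via the chain rule.

With F(x, y) equal to the left-hand side minus the right, differentiate F term by term:
  d/dx[6x^3] = 18x^2
  d/dx[-xy] = -x·y' - y
  d/dx[y^3] = 3y^2·y'
Adding these up, d/dx[F] = 0 becomes
  (18x^2 - y) + (-x + 3y^2)·y' = 0,
so isolating y',
  dy/dx = -(18x^2 - y)/(-x + 3y^2) = (18x^2 - y)/(x - 3y^2)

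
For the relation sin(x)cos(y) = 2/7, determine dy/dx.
Differentiate the relation implicitly: treat y = y(x) and apply the chain rule, so every y-derivative picks up a y' = dy/dx factor.

With everything moved to the left-hand side, differentiate term by term:
  d/dx[sin(x)·cos(y)] = -y'·sin(x)·sin(y) + cos(x)·cos(y)
  d/dx[-2/7] = 0

Separating the contributions that come from x directly and those that come through y:
  without y':      cos(x)·cos(y)
  multiplying y':  -sin(x)·sin(y)

so (cos(x)·cos(y)) + (-sin(x)·sin(y))·y' = 0, and therefore
  dy/dx = -(cos(x)·cos(y))/(-sin(x)·sin(y)) = 1/(tan(x)·tan(y))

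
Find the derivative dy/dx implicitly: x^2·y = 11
Apply d/dx to both sides, remembering that y depends on x. Each occurrence of y therefore brings in a y' = dy/dx via the chain rule.

With F(x, y) equal to the left-hand side minus the right, differentiate F term by term:
  d/dx[x^2y] = x^2·y' + 2xy
  d/dx[-11] = 0
Adding these up, d/dx[F] = 0 becomes
  (2xy) + (x^2)·y' = 0,
so isolating y',
  dy/dx = -(2xy)/(x^2) = -2y/x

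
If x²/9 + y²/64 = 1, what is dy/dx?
Take d/dx of both sides. Since y is implicitly a function of x, the chain rule attaches a y' = dy/dx factor whenever we differentiate through y.

Set F(x, y) = (left side) − (right side), so the curve is F = 0. Differentiating each term of F:
  d/dx[x^2/9] = 2x/9
  d/dx[y^2/64] = y·y'/32
  d/dx[-1] = 0

Collecting, the y'-free part is the partial derivative in x and the y' coefficient is the partial derivative in y:
  ∂F/∂x = 2x/9
  ∂F/∂y = y/32

so d/dx[F(x, y(x))] = ∂F/∂x + (∂F/∂y)·y' = 0. Rearranging,
  dy/dx = -(∂F/∂x)/(∂F/∂y) = -(2x/9)/(y/32) = -64x/(9y)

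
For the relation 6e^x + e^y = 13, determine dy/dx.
Differentiate the relation implicitly: treat y = y(x) and apply the chain rule, so every y-derivative picks up a y' = dy/dx factor.

With everything moved to the left-hand side, differentiate term by term:
  d/dx[6e^(x)] = 6e^(x)
  d/dx[e^(y)] = y'·e^(y)
  d/dx[-13] = 0

Separating the contributions that come from x directly and those that come through y:
  without y':      6e^(x)
  multiplying y':  e^(y)

so (6e^(x)) + (e^(y))·y' = 0, and therefore
  dy/dx = -(6e^(x))/(e^(y)) = -6e^(x - y)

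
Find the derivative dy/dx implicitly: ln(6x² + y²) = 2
Differentiate both sides with respect to x, treating y as y(x). By the chain rule, any term containing y contributes a factor of y' = dy/dx when we differentiate it.

Move every term to one side and write the relation as F(x, y) = 0. Term by term,
  d/dx[ln(6x^2 + y^2)] = (12x + 2y·y')/(6x^2 + y^2)
  d/dx[-2] = 0

The pieces without y' make up ∂F/∂x and the coefficient of y' is ∂F/∂y:
  ∂F/∂x = 12x/(6x^2 + y^2),
  ∂F/∂y = 2y/(6x^2 + y^2).

Since d/dx[F] = ∂F/∂x + (∂F/∂y)·y' = 0, solve for y':
  (∂F/∂y)·y' = -∂F/∂x
  dy/dx = -(∂F/∂x)/(∂F/∂y) = -(12x/(6x^2 + y^2))/(2y/(6x^2 + y^2)) = -6x/y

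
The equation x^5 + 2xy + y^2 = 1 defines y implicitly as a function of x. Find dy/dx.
Apply d/dx to both sides, remembering that y depends on x. Each occurrence of y therefore brings in a y' = dy/dx via the chain rule.

With F(x, y) equal to the left-hand side minus the right, differentiate F term by term:
  d/dx[x^5] = 5x^4
  d/dx[2xy] = 2x·y' + 2y
  d/dx[y^2] = 2y·y'
  d/dx[-1] = 0
Adding these up, d/dx[F] = 0 becomes
  (5x^4 + 2y) + (2x + 2y)·y' = 0,
so isolating y',
  dy/dx = -(5x^4 + 2y)/(2x + 2y) = (-5x^4/2 - y)/(x + y)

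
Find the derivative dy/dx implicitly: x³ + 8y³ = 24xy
Apply d/dx to both sides, remembering that y depends on x. Each occurrence of y therefore brings in a y' = dy/dx via the chain rule.

With F(x, y) equal to the left-hand side minus the right, differentiate F term by term:
  d/dx[x^3] = 3x^2
  d/dx[-24xy] = -24x·y' - 24y
  d/dx[8y^3] = 24y^2·y'
Adding these up, d/dx[F] = 0 becomes
  (3x^2 - 24y) + (-24x + 24y^2)·y' = 0,
so isolating y',
  dy/dx = -(3x^2 - 24y)/(-24x + 24y^2) = (x^2/8 - y)/(x - y^2)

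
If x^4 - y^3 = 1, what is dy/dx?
Apply d/dx to both sides, remembering that y depends on x. Each occurrence of y therefore brings in a y' = dy/dx via the chain rule.

With F(x, y) equal to the left-hand side minus the right, differentiate F term by term:
  d/dx[x^4] = 4x^3
  d/dx[-y^3] = -3y^2·y'
  d/dx[-1] = 0
Adding these up, d/dx[F] = 0 becomes
  (4x^3) + (-3y^2)·y' = 0,
so isolating y',
  dy/dx = -(4x^3)/(-3y^2) = 4x^3/(3y^2)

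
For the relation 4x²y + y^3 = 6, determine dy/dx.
Apply d/dx to both sides, remembering that y depends on x. Each occurrence of y therefore brings in a y' = dy/dx via the chain rule.

With F(x, y) equal to the left-hand side minus the right, differentiate F term by term:
  d/dx[4x^2y] = 4x^2·y' + 8xy
  d/dx[y^3] = 3y^2·y'
  d/dx[-6] = 0
Adding these up, d/dx[F] = 0 becomes
  (8xy) + (4x^2 + 3y^2)·y' = 0,
so isolating y',
  dy/dx = -(8xy)/(4x^2 + 3y^2) = -8xy/(4x^2 + 3y^2)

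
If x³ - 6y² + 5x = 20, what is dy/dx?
Differentiate both sides with respect to x, treating y as y(x). By the chain rule, any term containing y contributes a factor of y' = dy/dx when we differentiate it.

Move every term to one side and write the relation as F(x, y) = 0. Term by term,
  d/dx[x^3] = 3x^2
  d/dx[5x] = 5
  d/dx[-6y^2] = -12y·y'
  d/dx[-20] = 0

The pieces without y' make up ∂F/∂x and the coefficient of y' is ∂F/∂y:
  ∂F/∂x = 3x^2 + 5,
  ∂F/∂y = -12y.

Since d/dx[F] = ∂F/∂x + (∂F/∂y)·y' = 0, solve for y':
  (∂F/∂y)·y' = -∂F/∂x
  dy/dx = -(∂F/∂x)/(∂F/∂y) = -(3x^2 + 5)/(-12y) = (3x^2 + 5)/(12y)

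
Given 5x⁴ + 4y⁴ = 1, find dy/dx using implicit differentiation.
Differentiate the relation implicitly: treat y = y(x) and apply the chain rule, so every y-derivative picks up a y' = dy/dx factor.

With everything moved to the left-hand side, differentiate term by term:
  d/dx[5x^4] = 20x^3
  d/dx[4y^4] = 16y^3·y'
  d/dx[-1] = 0

Separating the contributions that come from x directly and those that come through y:
  without y':      20x^3
  multiplying y':  16y^3

so (20x^3) + (16y^3)·y' = 0, and therefore
  dy/dx = -(20x^3)/(16y^3) = -5x^3/(4y^3)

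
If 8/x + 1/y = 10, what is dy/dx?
Take d/dx of both sides. Since y is implicitly a function of x, the chain rule attaches a y' = dy/dx factor whenever we differentiate through y.

Set F(x, y) = (left side) − (right side), so the curve is F = 0. Differentiating each term of F:
  d/dx[1/y] = -y'/y^2
  d/dx[8/x] = -8/x^2
  d/dx[-10] = 0

Collecting, the y'-free part is the partial derivative in x and the y' coefficient is the partial derivative in y:
  ∂F/∂x = -8/x^2
  ∂F/∂y = -1/y^2

so d/dx[F(x, y(x))] = ∂F/∂x + (∂F/∂y)·y' = 0. Rearranging,
  dy/dx = -(∂F/∂x)/(∂F/∂y) = -(-8/x^2)/(-1/y^2) = -8y^2/x^2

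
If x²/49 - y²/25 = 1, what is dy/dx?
Take d/dx of both sides. Since y is implicitly a function of x, the chain rule attaches a y' = dy/dx factor whenever we differentiate through y.

Set F(x, y) = (left side) − (right side), so the curve is F = 0. Differentiating each term of F:
  d/dx[x^2/49] = 2x/49
  d/dx[-y^2/25] = -2y·y'/25
  d/dx[-1] = 0

Collecting, the y'-free part is the partial derivative in x and the y' coefficient is the partial derivative in y:
  ∂F/∂x = 2x/49
  ∂F/∂y = -2y/25

so d/dx[F(x, y(x))] = ∂F/∂x + (∂F/∂y)·y' = 0. Rearranging,
  dy/dx = -(∂F/∂x)/(∂F/∂y) = -(2x/49)/(-2y/25) = 25x/(49y)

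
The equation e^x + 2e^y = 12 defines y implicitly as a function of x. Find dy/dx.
Differentiate the relation implicitly: treat y = y(x) and apply the chain rule, so every y-derivative picks up a y' = dy/dx factor.

With everything moved to the left-hand side, differentiate term by term:
  d/dx[e^(x)] = e^(x)
  d/dx[2e^(y)] = 2·y'·e^(y)
  d/dx[-12] = 0

Separating the contributions that come from x directly and those that come through y:
  without y':      e^(x)
  multiplying y':  2e^(y)

so (e^(x)) + (2e^(y))·y' = 0, and therefore
  dy/dx = -(e^(x))/(2e^(y)) = -e^(x - y)/2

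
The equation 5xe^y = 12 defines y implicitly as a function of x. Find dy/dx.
Take d/dx of both sides. Since y is implicitly a function of x, the chain rule attaches a y' = dy/dx factor whenever we differentiate through y.

Set F(x, y) = (left side) − (right side), so the curve is F = 0. Differentiating each term of F:
  d/dx[5x·e^(y)] = 5x·y'·e^(y) + 5e^(y)
  d/dx[-12] = 0

Collecting, the y'-free part is the partial derivative in x and the y' coefficient is the partial derivative in y:
  ∂F/∂x = 5e^(y)
  ∂F/∂y = 5x·e^(y)

so d/dx[F(x, y(x))] = ∂F/∂x + (∂F/∂y)·y' = 0. Rearranging,
  dy/dx = -(∂F/∂x)/(∂F/∂y) = -(5e^(y))/(5x·e^(y)) = -1/x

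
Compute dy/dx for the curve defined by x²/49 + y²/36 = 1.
Take d/dx of both sides. Since y is implicitly a function of x, the chain rule attaches a y' = dy/dx factor whenever we differentiate through y.

Set F(x, y) = (left side) − (right side), so the curve is F = 0. Differentiating each term of F:
  d/dx[x^2/49] = 2x/49
  d/dx[y^2/36] = y·y'/18
  d/dx[-1] = 0

Collecting, the y'-free part is the partial derivative in x and the y' coefficient is the partial derivative in y:
  ∂F/∂x = 2x/49
  ∂F/∂y = y/18

so d/dx[F(x, y(x))] = ∂F/∂x + (∂F/∂y)·y' = 0. Rearranging,
  dy/dx = -(∂F/∂x)/(∂F/∂y) = -(2x/49)/(y/18) = -36x/(49y)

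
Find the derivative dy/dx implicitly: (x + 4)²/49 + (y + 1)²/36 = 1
Take d/dx of both sides. Since y is implicitly a function of x, the chain rule attaches a y' = dy/dx factor whenever we differentiate through y.

Set F(x, y) = (left side) − (right side), so the curve is F = 0. Differentiating each term of F:
  d/dx[(x + 4)^2/49] = 2x/49 + 8/49
  d/dx[(y + 1)^2/36] = y'(y + 1)/18
  d/dx[-1] = 0

Collecting, the y'-free part is the partial derivative in x and the y' coefficient is the partial derivative in y:
  ∂F/∂x = 2x/49 + 8/49
  ∂F/∂y = y/18 + 1/18

so d/dx[F(x, y(x))] = ∂F/∂x + (∂F/∂y)·y' = 0. Rearranging,
  dy/dx = -(∂F/∂x)/(∂F/∂y) = -(2x/49 + 8/49)/(y/18 + 1/18)
        = -(2(x + 4)/49)/((y + 1)/18) = 36(-x - 4)/(49(y + 1))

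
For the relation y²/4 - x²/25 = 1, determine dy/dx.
Differentiate both sides with respect to x, treating y as y(x). By the chain rule, any term containing y contributes a factor of y' = dy/dx when we differentiate it.

Move every term to one side and write the relation as F(x, y) = 0. Term by term,
  d/dx[-x^2/25] = -2x/25
  d/dx[y^2/4] = y·y'/2
  d/dx[-1] = 0

The pieces without y' make up ∂F/∂x and the coefficient of y' is ∂F/∂y:
  ∂F/∂x = -2x/25,
  ∂F/∂y = y/2.

Since d/dx[F] = ∂F/∂x + (∂F/∂y)·y' = 0, solve for y':
  (∂F/∂y)·y' = -∂F/∂x
  dy/dx = -(∂F/∂x)/(∂F/∂y) = -(-2x/25)/(y/2) = 4x/(25y)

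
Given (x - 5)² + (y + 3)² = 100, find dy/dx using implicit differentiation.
Take d/dx of both sides. Since y is implicitly a function of x, the chain rule attaches a y' = dy/dx factor whenever we differentiate through y.

Set F(x, y) = (left side) − (right side), so the curve is F = 0. Differentiating each term of F:
  d/dx[(x - 5)^2] = 2x - 10
  d/dx[(y + 3)^2] = 2·y'(y + 3)
  d/dx[-100] = 0

Collecting, the y'-free part is the partial derivative in x and the y' coefficient is the partial derivative in y:
  ∂F/∂x = 2x - 10
  ∂F/∂y = 2y + 6

so d/dx[F(x, y(x))] = ∂F/∂x + (∂F/∂y)·y' = 0. Rearranging,
  dy/dx = -(∂F/∂x)/(∂F/∂y) = -(2x - 10)/(2y + 6) = (5 - x)/(y + 3)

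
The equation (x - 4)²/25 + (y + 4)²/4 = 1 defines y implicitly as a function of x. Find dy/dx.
Apply d/dx to both sides, remembering that y depends on x. Each occurrence of y therefore brings in a y' = dy/dx via the chain rule.

With F(x, y) equal to the left-hand side minus the right, differentiate F term by term:
  d/dx[(x - 4)^2/25] = 2x/25 - 8/25
  d/dx[(y + 4)^2/4] = y'(y + 4)/2
  d/dx[-1] = 0
Adding these up, d/dx[F] = 0 becomes
  (2x/25 - 8/25) + (y/2 + 2)·y' = 0,
so isolating y',
  dy/dx = -(2x/25 - 8/25)/(y/2 + 2)
        = -(2(x - 4)/25)/((y + 4)/2) = 4(4 - x)/(25(y + 4))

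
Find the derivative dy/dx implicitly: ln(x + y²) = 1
Differentiate the relation implicitly: treat y = y(x) and apply the chain rule, so every y-derivative picks up a y' = dy/dx factor.

With everything moved to the left-hand side, differentiate term by term:
  d/dx[ln(x + y^2)] = (2y·y' + 1)/(x + y^2)
  d/dx[-1] = 0

Separating the contributions that come from x directly and those that come through y:
  without y':      1/(x + y^2)
  multiplying y':  2y/(x + y^2)

so (1/(x + y^2)) + (2y/(x + y^2))·y' = 0, and therefore
  dy/dx = -(1/(x + y^2))/(2y/(x + y^2)) = -1/(2y)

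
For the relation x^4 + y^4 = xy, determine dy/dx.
Differentiate both sides with respect to x, treating y as y(x). By the chain rule, any term containing y contributes a factor of y' = dy/dx when we differentiate it.

Move every term to one side and write the relation as F(x, y) = 0. Term by term,
  d/dx[x^4] = 4x^3
  d/dx[-xy] = -x·y' - y
  d/dx[y^4] = 4y^3·y'

The pieces without y' make up ∂F/∂x and the coefficient of y' is ∂F/∂y:
  ∂F/∂x = 4x^3 - y,
  ∂F/∂y = -x + 4y^3.

Since d/dx[F] = ∂F/∂x + (∂F/∂y)·y' = 0, solve for y':
  (∂F/∂y)·y' = -∂F/∂x
  dy/dx = -(∂F/∂x)/(∂F/∂y) = -(4x^3 - y)/(-x + 4y^3) = (4x^3 - y)/(x - 4y^3)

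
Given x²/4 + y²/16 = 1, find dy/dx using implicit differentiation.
Differentiate the relation implicitly: treat y = y(x) and apply the chain rule, so every y-derivative picks up a y' = dy/dx factor.

With everything moved to the left-hand side, differentiate term by term:
  d/dx[x^2/4] = x/2
  d/dx[y^2/16] = y·y'/8
  d/dx[-1] = 0

Separating the contributions that come from x directly and those that come through y:
  without y':      x/2
  multiplying y':  y/8

so (x/2) + (y/8)·y' = 0, and therefore
  dy/dx = -(x/2)/(y/8) = -4x/y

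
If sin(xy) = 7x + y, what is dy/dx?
Differentiate the relation implicitly: treat y = y(x) and apply the chain rule, so every y-derivative picks up a y' = dy/dx factor.

With everything moved to the left-hand side, differentiate term by term:
  d/dx[-7x] = -7
  d/dx[-y] = -y'
  d/dx[sin(xy)] = (x·y' + y)·cos(xy)

Separating the contributions that come from x directly and those that come through y:
  without y':      y·cos(xy) - 7
  multiplying y':  x·cos(xy) - 1

so (y·cos(xy) - 7) + (x·cos(xy) - 1)·y' = 0, and therefore
  dy/dx = -(y·cos(xy) - 7)/(x·cos(xy) - 1) = (-y·cos(xy) + 7)/(x·cos(xy) - 1)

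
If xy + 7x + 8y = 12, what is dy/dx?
Apply d/dx to both sides, remembering that y depends on x. Each occurrence of y therefore brings in a y' = dy/dx via the chain rule.

With F(x, y) equal to the left-hand side minus the right, differentiate F term by term:
  d/dx[xy] = x·y' + y
  d/dx[7x] = 7
  d/dx[8y] = 8·y'
  d/dx[-12] = 0
Adding these up, d/dx[F] = 0 becomes
  (y + 7) + (x + 8)·y' = 0,
so isolating y',
  dy/dx = -(y + 7)/(x + 8) = (-y - 7)/(x + 8)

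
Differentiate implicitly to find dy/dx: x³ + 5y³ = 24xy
Differentiate both sides with respect to x, treating y as y(x). By the chain rule, any term containing y contributes a factor of y' = dy/dx when we differentiate it.

Move every term to one side and write the relation as F(x, y) = 0. Term by term,
  d/dx[x^3] = 3x^2
  d/dx[-24xy] = -24x·y' - 24y
  d/dx[5y^3] = 15y^2·y'

The pieces without y' make up ∂F/∂x and the coefficient of y' is ∂F/∂y:
  ∂F/∂x = 3x^2 - 24y,
  ∂F/∂y = -24x + 15y^2.

Since d/dx[F] = ∂F/∂x + (∂F/∂y)·y' = 0, solve for y':
  (∂F/∂y)·y' = -∂F/∂x
  dy/dx = -(∂F/∂x)/(∂F/∂y) = -(3x^2 - 24y)/(-24x + 15y^2) = (x^2 - 8y)/(8x - 5y^2)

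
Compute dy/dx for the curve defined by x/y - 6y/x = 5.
Differentiate the relation implicitly: treat y = y(x) and apply the chain rule, so every y-derivative picks up a y' = dy/dx factor.

With everything moved to the left-hand side, differentiate term by term:
  d/dx[x/y] = -x·y'/y^2 + 1/y
  d/dx[-6y/x] = -6·y'/x + 6y/x^2
  d/dx[-5] = 0

Separating the contributions that come from x directly and those that come through y:
  without y':      1/y + 6y/x^2
  multiplying y':  -x/y^2 - 6/x

so (1/y + 6y/x^2) + (-x/y^2 - 6/x)·y' = 0, and therefore
  dy/dx = -(1/y + 6y/x^2)/(-x/y^2 - 6/x)
        = -((x^2 + 6y^2)/(x^2y))/(-(x^2 + 6y^2)/(xy^2)) = y/x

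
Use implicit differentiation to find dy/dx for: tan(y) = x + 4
Differentiate both sides with respect to x, treating y as y(x). By the chain rule, any term containing y contributes a factor of y' = dy/dx when we differentiate it.

Move every term to one side and write the relation as F(x, y) = 0. Term by term,
  d/dx[-x] = -1
  d/dx[tan(y)] = y'(tan(y)^2 + 1)
  d/dx[-4] = 0

The pieces without y' make up ∂F/∂x and the coefficient of y' is ∂F/∂y:
  ∂F/∂x = -1,
  ∂F/∂y = tan(y)^2 + 1.

Since d/dx[F] = ∂F/∂x + (∂F/∂y)·y' = 0, solve for y':
  (∂F/∂y)·y' = -∂F/∂x
  dy/dx = -(∂F/∂x)/(∂F/∂y) = -(-1)/(tan(y)^2 + 1) = cos(y)^2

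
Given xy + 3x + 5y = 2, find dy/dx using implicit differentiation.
Apply d/dx to both sides, remembering that y depends on x. Each occurrence of y therefore brings in a y' = dy/dx via the chain rule.

With F(x, y) equal to the left-hand side minus the right, differentiate F term by term:
  d/dx[xy] = x·y' + y
  d/dx[3x] = 3
  d/dx[5y] = 5·y'
  d/dx[-2] = 0
Adding these up, d/dx[F] = 0 becomes
  (y + 3) + (x + 5)·y' = 0,
so isolating y',
  dy/dx = -(y + 3)/(x + 5) = (-y - 3)/(x + 5)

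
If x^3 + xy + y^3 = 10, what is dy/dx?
Take d/dx of both sides. Since y is implicitly a function of x, the chain rule attaches a y' = dy/dx factor whenever we differentiate through y.

Set F(x, y) = (left side) − (right side), so the curve is F = 0. Differentiating each term of F:
  d/dx[x^3] = 3x^2
  d/dx[xy] = x·y' + y
  d/dx[y^3] = 3y^2·y'
  d/dx[-10] = 0

Collecting, the y'-free part is the partial derivative in x and the y' coefficient is the partial derivative in y:
  ∂F/∂x = 3x^2 + y
  ∂F/∂y = x + 3y^2

so d/dx[F(x, y(x))] = ∂F/∂x + (∂F/∂y)·y' = 0. Rearranging,
  dy/dx = -(∂F/∂x)/(∂F/∂y) = -(3x^2 + y)/(x + 3y^2) = (-3x^2 - y)/(x + 3y^2)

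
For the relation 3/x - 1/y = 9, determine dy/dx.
Differentiate both sides with respect to x, treating y as y(x). By the chain rule, any term containing y contributes a factor of y' = dy/dx when we differentiate it.

Move every term to one side and write the relation as F(x, y) = 0. Term by term,
  d/dx[-1/y] = y'/y^2
  d/dx[3/x] = -3/x^2
  d/dx[-9] = 0

The pieces without y' make up ∂F/∂x and the coefficient of y' is ∂F/∂y:
  ∂F/∂x = -3/x^2,
  ∂F/∂y = y^(-2).

Since d/dx[F] = ∂F/∂x + (∂F/∂y)·y' = 0, solve for y':
  (∂F/∂y)·y' = -∂F/∂x
  dy/dx = -(∂F/∂x)/(∂F/∂y) = -(-3/x^2)/(y^(-2)) = 3y^2/x^2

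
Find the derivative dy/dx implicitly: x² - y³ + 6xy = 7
Differentiate the relation implicitly: treat y = y(x) and apply the chain rule, so every y-derivative picks up a y' = dy/dx factor.

With everything moved to the left-hand side, differentiate term by term:
  d/dx[x^2] = 2x
  d/dx[6xy] = 6x·y' + 6y
  d/dx[-y^3] = -3y^2·y'
  d/dx[-7] = 0

Separating the contributions that come from x directly and those that come through y:
  without y':      2x + 6y
  multiplying y':  6x - 3y^2

so (2x + 6y) + (6x - 3y^2)·y' = 0, and therefore
  dy/dx = -(2x + 6y)/(6x - 3y^2) = 2(-x - 3y)/(3(2x - y^2))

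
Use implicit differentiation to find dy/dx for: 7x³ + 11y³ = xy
Differentiate both sides with respect to x, treating y as y(x). By the chain rule, any term containing y contributes a factor of y' = dy/dx when we differentiate it.

Move every term to one side and write the relation as F(x, y) = 0. Term by term,
  d/dx[7x^3] = 21x^2
  d/dx[-xy] = -x·y' - y
  d/dx[11y^3] = 33y^2·y'

The pieces without y' make up ∂F/∂x and the coefficient of y' is ∂F/∂y:
  ∂F/∂x = 21x^2 - y,
  ∂F/∂y = -x + 33y^2.

Since d/dx[F] = ∂F/∂x + (∂F/∂y)·y' = 0, solve for y':
  (∂F/∂y)·y' = -∂F/∂x
  dy/dx = -(∂F/∂x)/(∂F/∂y) = -(21x^2 - y)/(-x + 33y^2) = (21x^2 - y)/(x - 33y^2)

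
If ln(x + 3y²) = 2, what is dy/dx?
Apply d/dx to both sides, remembering that y depends on x. Each occurrence of y therefore brings in a y' = dy/dx via the chain rule.

With F(x, y) equal to the left-hand side minus the right, differentiate F term by term:
  d/dx[ln(x + 3y^2)] = (6y·y' + 1)/(x + 3y^2)
  d/dx[-2] = 0
Adding these up, d/dx[F] = 0 becomes
  (1/(x + 3y^2)) + (6y/(x + 3y^2))·y' = 0,
so isolating y',
  dy/dx = -(1/(x + 3y^2))/(6y/(x + 3y^2)) = -1/(6y)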